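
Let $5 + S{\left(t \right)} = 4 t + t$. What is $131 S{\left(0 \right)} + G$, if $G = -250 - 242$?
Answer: $-1147$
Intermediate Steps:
$G = -492$
$S{\left(t \right)} = -5 + 5 t$ ($S{\left(t \right)} = -5 + \left(4 t + t\right) = -5 + 5 t$)
$131 S{\left(0 \right)} + G = 131 \left(-5 + 5 \cdot 0\right) - 492 = 131 \left(-5 + 0\right) - 492 = 131 \left(-5\right) - 492 = -655 - 492 = -1147$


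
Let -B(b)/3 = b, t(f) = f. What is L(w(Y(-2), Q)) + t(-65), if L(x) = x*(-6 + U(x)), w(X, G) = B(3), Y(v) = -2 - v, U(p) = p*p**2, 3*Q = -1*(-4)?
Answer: 6550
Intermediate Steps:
B(b) = -3*b
Q = 4/3 (Q = (-1*(-4))/3 = (1/3)*4 = 4/3 ≈ 1.3333)
U(p) = p**3
w(X, G) = -9 (w(X, G) = -3*3 = -9)
L(x) = x*(-6 + x**3)
L(w(Y(-2), Q)) + t(-65) = -9*(-6 + (-9)**3) - 65 = -9*(-6 - 729) - 65 = -9*(-735) - 65 = 6615 - 65 = 6550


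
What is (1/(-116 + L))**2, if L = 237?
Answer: 1/14641 ≈ 6.8301e-5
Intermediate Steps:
(1/(-116 + L))**2 = (1/(-116 + 237))**2 = (1/121)**2 = 1/14641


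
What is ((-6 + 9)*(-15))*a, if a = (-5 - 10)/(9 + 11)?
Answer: 135/4 ≈ 33.750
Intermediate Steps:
a = -¾ (a = -15/20 = -15*1/20 = -¾ ≈ -0.75000)
((-6 + 9)*(-15))*a = ((-6 + 9)*(-15))*(-¾) = (3*(-15))*(-¾) = -45*(-¾) = 135/4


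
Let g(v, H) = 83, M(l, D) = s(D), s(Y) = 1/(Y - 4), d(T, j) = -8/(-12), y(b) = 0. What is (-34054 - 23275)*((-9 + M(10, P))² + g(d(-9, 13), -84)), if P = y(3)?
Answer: -154616313/16 ≈ -9.6635e+6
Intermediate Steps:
P = 0
d(T, j) = ⅔ (d(T, j) = -8*(-1/12) = ⅔)
s(Y) = 1/(-4 + Y)
M(l, D) = 1/(-4 + D)
(-34054 - 23275)*((-9 + M(10, P))² + g(d(-9, 13), -84)) = (-34054 - 23275)*((-9 + 1/(-4 + 0))² + 83) = -57329*((-9 + 1/(-4))² + 83) = -57329*((-9 - ¼)² + 83) = -57329*((-37/4)² + 83) = -57329*(1369/16 + 83) = -57329*2697/16 = -154616313/16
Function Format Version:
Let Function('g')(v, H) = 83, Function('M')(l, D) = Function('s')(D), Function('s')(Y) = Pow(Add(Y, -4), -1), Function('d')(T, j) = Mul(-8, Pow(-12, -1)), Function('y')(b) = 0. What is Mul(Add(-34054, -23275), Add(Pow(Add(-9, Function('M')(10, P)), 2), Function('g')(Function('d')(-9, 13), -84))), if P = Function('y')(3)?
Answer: Rational(-154616313, 16) ≈ -9.6635e+6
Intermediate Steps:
P = 0
Function('d')(T, j) = Rational(2, 3) (Function('d')(T, j) = Mul(-8, Rational(-1, 12)) = Rational(2, 3))
Function('s')(Y) = Pow(Add(-4, Y), -1)
Function('M')(l, D) = Pow(Add(-4, D), -1)
Mul(Add(-34054, -23275), Add(Pow(Add(-9, Function('M')(10, P)), 2), Function('g')(Function('d')(-9, 13), -84))) = Mul(Add(-34054, -23275), Add(Pow(Add(-9, Pow(Add(-4, 0), -1)), 2), 83)) = Mul(-57329, Add(Pow(Add(-9, Pow(-4, -1)), 2), 83)) = Mul(-57329, Add(Pow(Add(-9, Rational(-1, 4)), 2), 83)) = Mul(-57329, Add(Pow(Rational(-37, 4), 2), 83)) = Mul(-57329, Add(Rational(1369, 16), 83)) = Mul(-57329, Rational(2697, 16)) = Rational(-154616313, 16)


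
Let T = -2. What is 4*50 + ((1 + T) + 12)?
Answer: 211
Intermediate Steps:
4*50 + ((1 + T) + 12) = 4*50 + ((1 - 2) + 12) = 200 + (-1 + 12) = 200 + 11 = 211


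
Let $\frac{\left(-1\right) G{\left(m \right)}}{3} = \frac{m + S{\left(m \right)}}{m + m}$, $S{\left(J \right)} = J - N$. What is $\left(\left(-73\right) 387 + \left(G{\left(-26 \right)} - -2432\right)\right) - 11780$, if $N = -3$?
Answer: $- \frac{1955295}{52} \approx -37602.0$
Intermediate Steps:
$S{\left(J \right)} = 3 + J$ ($S{\left(J \right)} = J - -3 = J + 3 = 3 + J$)
$G{\left(m \right)} = - \frac{3 \left(3 + 2 m\right)}{2 m}$ ($G{\left(m \right)} = - 3 \frac{m + \left(3 + m\right)}{m + m} = - 3 \frac{3 + 2 m}{2 m} = - \frac{3 \left(3 + 2 m\right)}{2 m}$)
$\left(\left(-73\right) 387 + \left(G{\left(-26 \right)} - -2432\right)\right) - 11780 = \left(\left(-73\right) 387 - \left(-2429 - \frac{9}{52}\right)\right) - 11780 = \left(-28251 + \left(\left(-3 - - \frac{9}{52}\right) + 2432\right)\right) - 11780 = \left(-28251 + \left(\left(-3 + \frac{9}{52}\right) + 2432\right)\right) - 11780 = \left(-28251 + \left(- \frac{147}{52} + 2432\right)\right) - 11780 = \left(-28251 + \frac{126317}{52}\right) - 11780 = - \frac{1342735}{52} - 11780 = - \frac{1955295}{52}$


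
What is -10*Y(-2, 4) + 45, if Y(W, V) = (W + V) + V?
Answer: -15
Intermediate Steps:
Y(W, V) = W + 2*V (Y(W, V) = (V + W) + V = W + 2*V)
-10*Y(-2, 4) + 45 = -10*(-2 + 2*4) + 45 = -10*(-2 + 8) + 45 = -10*6 + 45 = -60 + 45 = -15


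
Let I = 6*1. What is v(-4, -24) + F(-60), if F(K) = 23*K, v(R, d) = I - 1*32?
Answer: -1406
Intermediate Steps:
I = 6
v(R, d) = -26 (v(R, d) = 6 - 1*32 = 6 - 32 = -26)
v(-4, -24) + F(-60) = -26 + 23*(-60) = -26 - 1380 = -1406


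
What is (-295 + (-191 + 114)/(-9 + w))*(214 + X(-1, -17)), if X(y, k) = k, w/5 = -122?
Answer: -35958016/619 ≈ -58091.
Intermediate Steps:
w = -610 (w = 5*(-122) = -610)
(-295 + (-191 + 114)/(-9 + w))*(214 + X(-1, -17)) = (-295 + (-191 + 114)/(-9 - 610))*(214 - 17) = (-295 - 77/(-619))*197 = (-295 - 77*(-1/619))*197 = (-295 + 77/619)*197 = -182528/619*197 = -35958016/619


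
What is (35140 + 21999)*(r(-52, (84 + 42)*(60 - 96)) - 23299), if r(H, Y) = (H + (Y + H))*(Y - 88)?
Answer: 1224606533479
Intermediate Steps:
r(H, Y) = (-88 + Y)*(Y + 2*H) (r(H, Y) = (H + (H + Y))*(-88 + Y) = (Y + 2*H)*(-88 + Y) = (-88 + Y)*(Y + 2*H))
(35140 + 21999)*(r(-52, (84 + 42)*(60 - 96)) - 23299) = (35140 + 21999)*((((84 + 42)*(60 - 96))² - 176*(-52) - 88*(84 + 42)*(60 - 96) + 2*(-52)*((84 + 42)*(60 - 96))) - 23299) = 57139*(((126*(-36))² + 9152 - 11088*(-36) + 2*(-52)*(126*(-36))) - 23299) = 57139*(((-4536)² + 9152 - 88*(-4536) + 2*(-52)*(-4536)) - 23299) = 57139*((20575296 + 9152 + 399168 + 471744) - 23299) = 57139*(21455360 - 23299) = 57139*21432061 = 1224606533479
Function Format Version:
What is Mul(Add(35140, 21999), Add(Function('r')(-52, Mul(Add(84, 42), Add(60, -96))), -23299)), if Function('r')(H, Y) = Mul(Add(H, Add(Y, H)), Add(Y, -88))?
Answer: 1224606533479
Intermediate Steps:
Function('r')(H, Y) = Mul(Add(-88, Y), Add(Y, Mul(2, H))) (Function('r')(H, Y) = Mul(Add(H, Add(H, Y)), Add(-88, Y)) = Mul(Add(Y, Mul(2, H)), Add(-88, Y)) = Mul(Add(-88, Y), Add(Y, Mul(2, H))))
Mul(Add(35140, 21999), Add(Function('r')(-52, Mul(Add(84, 42), Add(60, -96))), -23299)) = Mul(Add(35140, 21999), Add(Add(Pow(Mul(Add(84, 42), Add(60, -96)), 2), Mul(-176, -52), Mul(-88, Mul(Add(84, 42), Add(60, -96))), Mul(2, -52, Mul(Add(84, 42), Add(60, -96)))), -23299)) = Mul(57139, Add(Add(Pow(Mul(126, -36), 2), 9152, Mul(-88, Mul(126, -36)), Mul(2, -52, Mul(126, -36))), -23299)) = Mul(57139, Add(Add(Pow(-4536, 2), 9152, Mul(-88, -4536), Mul(2, -52, -4536)), -23299)) = Mul(57139, Add(Add(20575296, 9152, 399168, 471744), -23299)) = Mul(57139, Add(21455360, -23299)) = Mul(57139, 21432061) = 1224606533479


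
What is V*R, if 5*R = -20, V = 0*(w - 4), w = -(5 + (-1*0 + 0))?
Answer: 0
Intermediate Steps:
w = -5 (w = -(5 + (0 + 0)) = -(5 + 0) = -1*5 = -5)
V = 0 (V = 0*(-5 - 4) = 0*(-9) = 0)
R = -4 (R = (⅕)*(-20) = -4)
V*R = 0*(-4) = 0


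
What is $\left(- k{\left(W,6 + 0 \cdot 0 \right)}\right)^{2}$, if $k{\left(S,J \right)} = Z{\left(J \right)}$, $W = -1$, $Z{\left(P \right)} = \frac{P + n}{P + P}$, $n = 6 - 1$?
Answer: $\frac{121}{144} \approx 0.84028$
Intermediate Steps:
$n = 5$
$Z{\left(P \right)} = \frac{5 + P}{2 P}$ ($Z{\left(P \right)} = \frac{P + 5}{P + P} = \frac{5 + P}{2 P}$)
$k{\left(S,J \right)} = \frac{5 + J}{2 J}$
$\left(- k{\left(W,6 + 0 \cdot 0 \right)}\right)^{2} = \left(- \frac{5 + \left(6 + 0 \cdot 0\right)}{2 \left(6 + 0 \cdot 0\right)}\right)^{2} = \left(- \frac{5 + \left(6 + 0\right)}{2 \left(6 + 0\right)}\right)^{2} = \left(- \frac{5 + 6}{2 \cdot 6}\right)^{2} = \left(- \frac{11}{2 \cdot 6}\right)^{2} = \left(\left(-1\right) \frac{11}{12}\right)^{2} = \left(- \frac{11}{12}\right)^{2} = \frac{121}{144}$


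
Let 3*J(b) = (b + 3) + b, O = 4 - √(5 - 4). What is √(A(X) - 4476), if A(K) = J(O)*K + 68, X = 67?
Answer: I*√4207 ≈ 64.861*I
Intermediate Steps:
O = 3 (O = 4 - √1 = 4 - 1*1 = 4 - 1 = 3)
J(b) = 1 + 2*b/3 (J(b) = ((b + 3) + b)/3 = ((3 + b) + b)/3 = (3 + 2*b)/3 = 1 + 2*b/3)
A(K) = 68 + 3*K (A(K) = (1 + (⅔)*3)*K + 68 = (1 + 2)*K + 68 = 3*K + 68 = 68 + 3*K)
√(A(X) - 4476) = √((68 + 3*67) - 4476) = √((68 + 201) - 4476) = √(269 - 4476) = √(-4207) = I*√4207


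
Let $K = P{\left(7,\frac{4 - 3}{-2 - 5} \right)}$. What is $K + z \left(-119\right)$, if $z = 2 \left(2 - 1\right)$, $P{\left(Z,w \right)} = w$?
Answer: $- \frac{1667}{7} \approx -238.14$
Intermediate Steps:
$K = - \frac{1}{7}$ ($K = \frac{4 - 3}{-2 - 5} = 1 \frac{1}{-7} = 1 \left(- \frac{1}{7}\right) = - \frac{1}{7} \approx -0.14286$)
$z = 2$ ($z = 2 \cdot 1 = 2$)
$K + z \left(-119\right) = - \frac{1}{7} + 2 \left(-119\right) = - \frac{1}{7} - 238 = - \frac{1667}{7}$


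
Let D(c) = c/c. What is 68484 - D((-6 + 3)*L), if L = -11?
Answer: 68483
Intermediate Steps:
D(c) = 1
68484 - D((-6 + 3)*L) = 68484 - 1*1 = 68484 - 1 = 68483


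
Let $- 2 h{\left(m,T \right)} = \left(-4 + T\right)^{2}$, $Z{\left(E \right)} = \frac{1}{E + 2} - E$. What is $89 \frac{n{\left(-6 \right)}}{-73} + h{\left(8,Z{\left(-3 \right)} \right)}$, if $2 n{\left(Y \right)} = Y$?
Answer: $\frac{121}{73} \approx 1.6575$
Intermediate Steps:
$n{\left(Y \right)} = \frac{Y}{2}$
$Z{\left(E \right)} = \frac{1}{2 + E} - E$
$h{\left(m,T \right)} = - \frac{\left(-4 + T\right)^{2}}{2}$
$89 \frac{n{\left(-6 \right)}}{-73} + h{\left(8,Z{\left(-3 \right)} \right)} = 89 \frac{\frac{1}{2} \left(-6\right)}{-73} - \frac{\left(-4 + \frac{1 - \left(-3\right)^{2} - -6}{2 - 3}\right)^{2}}{2} = 89 \left(\left(-3\right) \left(- \frac{1}{73}\right)\right) - \frac{\left(-4 + \frac{1 - 9 + 6}{-1}\right)^{2}}{2} = 89 \cdot \frac{3}{73} - \frac{\left(-4 - \left(1 - 9 + 6\right)\right)^{2}}{2} = \frac{267}{73} - \frac{\left(-4 - -2\right)^{2}}{2} = \frac{267}{73} - \frac{\left(-4 + 2\right)^{2}}{2} = \frac{267}{73} - \frac{\left(-2\right)^{2}}{2} = \frac{267}{73} - 2 = \frac{121}{73}$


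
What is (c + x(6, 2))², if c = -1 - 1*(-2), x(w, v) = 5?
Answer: 36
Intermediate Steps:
c = 1 (c = -1 + 2 = 1)
(c + x(6, 2))² = (1 + 5)² = 6² = 36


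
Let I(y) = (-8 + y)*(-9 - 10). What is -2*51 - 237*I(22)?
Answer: 62940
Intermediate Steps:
I(y) = 152 - 19*y (I(y) = (-8 + y)*(-19) = 152 - 19*y)
-2*51 - 237*I(22) = -2*51 - 237*(152 - 19*22) = -102 - 237*(152 - 418) = -102 - 237*(-266) = -102 + 63042 = 62940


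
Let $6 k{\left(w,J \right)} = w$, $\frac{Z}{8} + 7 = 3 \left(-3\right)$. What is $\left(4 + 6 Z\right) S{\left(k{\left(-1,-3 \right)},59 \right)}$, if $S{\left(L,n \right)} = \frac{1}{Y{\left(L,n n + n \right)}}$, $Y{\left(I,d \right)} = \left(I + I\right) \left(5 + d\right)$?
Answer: $\frac{2292}{3545} \approx 0.64654$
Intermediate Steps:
$Z = -128$ ($Z = -56 + 8 \cdot 3 \left(-3\right) = -56 + 8 \left(-9\right) = -56 - 72 = -128$)
$Y{\left(I,d \right)} = 2 I \left(5 + d\right)$
$k{\left(w,J \right)} = \frac{w}{6}$
$S{\left(L,n \right)} = \frac{1}{2 L \left(5 + n + n^{2}\right)}$ ($S{\left(L,n \right)} = \frac{1}{2 L \left(5 + \left(n n + n\right)\right)} = \frac{1}{2 L \left(5 + \left(n^{2} + n\right)\right)} = \frac{1}{2 L \left(5 + \left(n + n^{2}\right)\right)} = \frac{1}{2 L \left(5 + n + n^{2}\right)}$)
$\left(4 + 6 Z\right) S{\left(k{\left(-1,-3 \right)},59 \right)} = \left(4 + 6 \left(-128\right)\right) \frac{1}{2 \cdot \frac{1}{6} \left(-1\right) \left(5 + 59 \left(1 + 59\right)\right)} = \left(4 - 768\right) \frac{1}{2 \left(- \frac{1}{6}\right) \left(5 + 59 \cdot 60\right)} = - 764 \cdot \frac{1}{2} \left(-6\right) \frac{1}{5 + 3540} = - 764 \cdot \frac{1}{2} \left(-6\right) \frac{1}{3545} = \left(-764\right) \left(- \frac{3}{3545}\right) = \frac{2292}{3545}$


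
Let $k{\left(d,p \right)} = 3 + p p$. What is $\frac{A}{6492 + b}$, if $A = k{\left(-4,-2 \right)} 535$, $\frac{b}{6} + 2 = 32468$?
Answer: $\frac{3745}{201288} \approx 0.018605$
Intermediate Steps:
$k{\left(d,p \right)} = 3 + p^{2}$
$b = 194796$ ($b = -12 + 6 \cdot 32468 = -12 + 194808 = 194796$)
$A = 3745$ ($A = \left(3 + \left(-2\right)^{2}\right) 535 = \left(3 + 4\right) 535 = 7 \cdot 535 = 3745$)
$\frac{A}{6492 + b} = \frac{3745}{6492 + 194796} = \frac{3745}{201288}$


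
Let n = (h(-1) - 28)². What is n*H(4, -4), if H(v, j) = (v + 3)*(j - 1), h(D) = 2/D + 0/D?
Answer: -31500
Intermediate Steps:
h(D) = 2/D (h(D) = 2/D + 0 = 2/D)
H(v, j) = (-1 + j)*(3 + v) (H(v, j) = (3 + v)*(-1 + j) = (-1 + j)*(3 + v))
n = 900 (n = (2/(-1) - 28)² = (2*(-1) - 28)² = (-2 - 28)² = (-30)² = 900)
n*H(4, -4) = 900*(-3 - 1*4 + 3*(-4) - 4*4) = 900*(-3 - 4 - 12 - 16) = 900*(-35) = -31500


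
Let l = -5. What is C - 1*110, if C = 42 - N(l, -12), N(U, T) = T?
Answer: -56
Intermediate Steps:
C = 54 (C = 42 - 1*(-12) = 42 + 12 = 54)
C - 1*110 = 54 - 1*110 = 54 - 110 = -56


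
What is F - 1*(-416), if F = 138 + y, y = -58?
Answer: 496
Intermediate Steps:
F = 80 (F = 138 - 58 = 80)
F - 1*(-416) = 80 - 1*(-416) = 80 + 416 = 496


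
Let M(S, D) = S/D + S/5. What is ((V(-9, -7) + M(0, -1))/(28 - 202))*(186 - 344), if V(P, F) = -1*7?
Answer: -553/87 ≈ -6.3563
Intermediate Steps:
V(P, F) = -7
M(S, D) = S/5 + S/D (M(S, D) = S/D + S*(1/5) = S/D + S/5 = S/5 + S/D)
((V(-9, -7) + M(0, -1))/(28 - 202))*(186 - 344) = ((-7 + ((1/5)*0 + 0/(-1)))/(28 - 202))*(186 - 344) = ((-7 + (0 + 0*(-1)))/(-174))*(-158) = ((-7 + (0 + 0))*(-1/174))*(-158) = ((-7 + 0)*(-1/174))*(-158) = -7*(-1/174)*(-158) = (7/174)*(-158) = -553/87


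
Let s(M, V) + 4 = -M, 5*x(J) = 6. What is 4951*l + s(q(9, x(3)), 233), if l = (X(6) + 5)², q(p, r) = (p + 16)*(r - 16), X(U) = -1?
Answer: 79582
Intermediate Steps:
x(J) = 6/5 (x(J) = (⅕)*6 = 6/5)
q(p, r) = (-16 + r)*(16 + p) (q(p, r) = (16 + p)*(-16 + r) = (-16 + r)*(16 + p))
l = 16 (l = (-1 + 5)² = 4² = 16)
s(M, V) = -4 - M
4951*l + s(q(9, x(3)), 233) = 4951*16 + (-4 - (-256 - 16*9 + 16*(6/5) + 9*(6/5))) = 79216 + (-4 - (-256 - 144 + 96/5 + 54/5)) = 79216 + (-4 - 1*(-370)) = 79216 + (-4 + 370) = 79216 + 366 = 79582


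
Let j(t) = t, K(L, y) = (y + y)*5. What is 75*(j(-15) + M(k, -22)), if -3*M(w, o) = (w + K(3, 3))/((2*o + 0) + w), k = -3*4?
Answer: -31275/28 ≈ -1117.0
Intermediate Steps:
K(L, y) = 10*y (K(L, y) = (2*y)*5 = 10*y)
k = -12
M(w, o) = -(30 + w)/(3*(w + 2*o)) (M(w, o) = -(w + 10*3)/(3*((2*o + 0) + w)) = -(w + 30)/(3*(2*o + w)) = -(30 + w)/(3*(w + 2*o)))
75*(j(-15) + M(k, -22)) = 75*(-15 + (-30 - 1*(-12))/(3*(-12 + 2*(-22)))) = 75*(-15 + (-30 + 12)/(3*(-12 - 44))) = 75*(-15 + (⅓)*(-18)/(-56)) = 75*(-15 + (⅓)*(-1/56)*(-18)) = 75*(-15 + 3/28) = 75*(-417/28) = -31275/28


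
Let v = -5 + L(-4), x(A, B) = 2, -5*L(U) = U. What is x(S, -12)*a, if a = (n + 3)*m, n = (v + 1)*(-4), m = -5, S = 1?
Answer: -158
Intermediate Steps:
L(U) = -U/5
v = -21/5 (v = -5 - ⅕*(-4) = -5 + ⅘ = -21/5 ≈ -4.2000)
n = 64/5 (n = (-21/5 + 1)*(-4) = -16/5*(-4) = 64/5 ≈ 12.800)
a = -79 (a = (64/5 + 3)*(-5) = (79/5)*(-5) = -79)
x(S, -12)*a = 2*(-79) = -158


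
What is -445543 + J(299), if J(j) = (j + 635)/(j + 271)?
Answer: -126979288/285 ≈ -4.4554e+5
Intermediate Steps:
J(j) = (635 + j)/(271 + j)
-445543 + J(299) = -445543 + (635 + 299)/(271 + 299) = -445543 + 934/570 = -445543 + (1/570)*934 = -445543 + 467/285 = -126979288/285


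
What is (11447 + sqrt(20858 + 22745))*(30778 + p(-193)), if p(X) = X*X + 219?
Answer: 781211962 + 68246*sqrt(43603) ≈ 7.9546e+8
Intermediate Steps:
p(X) = 219 + X**2 (p(X) = X**2 + 219 = 219 + X**2)
(11447 + sqrt(20858 + 22745))*(30778 + p(-193)) = (11447 + sqrt(20858 + 22745))*(30778 + (219 + (-193)**2)) = (11447 + sqrt(43603))*(30778 + (219 + 37249)) = (11447 + sqrt(43603))*(30778 + 37468) = (11447 + sqrt(43603))*68246 = 781211962 + 68246*sqrt(43603)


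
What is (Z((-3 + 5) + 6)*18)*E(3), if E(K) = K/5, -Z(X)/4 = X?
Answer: -1728/5 ≈ -345.60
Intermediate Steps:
Z(X) = -4*X
E(K) = K/5 (E(K) = K*(⅕) = K/5)
(Z((-3 + 5) + 6)*18)*E(3) = (-4*((-3 + 5) + 6)*18)*((⅕)*3) = (-4*(2 + 6)*18)*(⅗) = (-4*8*18)*(⅗) = -32*18*(⅗) = -576*⅗ = -1728/5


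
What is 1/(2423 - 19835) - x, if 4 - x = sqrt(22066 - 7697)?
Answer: -69649/17412 + sqrt(14369) ≈ 115.87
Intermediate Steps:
x = 4 - sqrt(14369) (x = 4 - sqrt(22066 - 7697) = 4 - sqrt(14369) ≈ -115.87)
1/(2423 - 19835) - x = 1/(2423 - 19835) - (4 - sqrt(14369)) = 1/(-17412) + (-4 + sqrt(14369)) = -1/17412 + (-4 + sqrt(14369)) = -69649/17412 + sqrt(14369)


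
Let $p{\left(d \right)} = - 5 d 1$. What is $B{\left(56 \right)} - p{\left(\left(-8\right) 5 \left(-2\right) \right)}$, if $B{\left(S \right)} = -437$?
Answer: $-37$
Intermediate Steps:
$p{\left(d \right)} = - 5 d$
$B{\left(56 \right)} - p{\left(\left(-8\right) 5 \left(-2\right) \right)} = -437 - - 5 \left(-8\right) 5 \left(-2\right) = -437 - - 5 \left(\left(-40\right) \left(-2\right)\right) = -437 - \left(-5\right) 80 = -437 - -400 = -437 + 400 = -37$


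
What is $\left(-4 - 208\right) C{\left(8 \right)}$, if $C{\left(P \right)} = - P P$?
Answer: $13568$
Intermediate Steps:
$C{\left(P \right)} = - P^{2}$
$\left(-4 - 208\right) C{\left(8 \right)} = \left(-4 - 208\right) \left(- 8^{2}\right) = - 212 \left(\left(-1\right) 64\right) = \left(-212\right) \left(-64\right) = 13568$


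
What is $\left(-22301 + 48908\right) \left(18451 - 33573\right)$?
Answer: $-402351054$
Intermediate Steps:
$\left(-22301 + 48908\right) \left(18451 - 33573\right) = 26607 \left(-15122\right) = -402351054$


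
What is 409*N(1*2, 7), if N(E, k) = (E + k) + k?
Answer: 6544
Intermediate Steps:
N(E, k) = E + 2*k
409*N(1*2, 7) = 409*(1*2 + 2*7) = 409*(2 + 14) = 409*16 = 6544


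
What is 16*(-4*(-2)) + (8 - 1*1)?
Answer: 135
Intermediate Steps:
16*(-4*(-2)) + (8 - 1*1) = 16*8 + (8 - 1) = 128 + 7 = 135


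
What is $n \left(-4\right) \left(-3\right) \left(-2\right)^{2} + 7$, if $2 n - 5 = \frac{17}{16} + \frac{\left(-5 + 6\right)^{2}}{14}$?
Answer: $\frac{2159}{14} \approx 154.21$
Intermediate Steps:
$n = \frac{687}{224}$ ($n = \frac{5}{2} + \frac{\frac{17}{16} + \frac{\left(-5 + 6\right)^{2}}{14}}{2} = \frac{5}{2} + \frac{17 \cdot \frac{1}{16} + 1^{2} \cdot \frac{1}{14}}{2} = \frac{5}{2} + \frac{\frac{17}{16} + 1 \cdot \frac{1}{14}}{2} = \frac{5}{2} + \frac{\frac{17}{16} + \frac{1}{14}}{2} = \frac{5}{2} + \frac{1}{2} \cdot \frac{127}{112} = \frac{5}{2} + \frac{127}{224} = \frac{687}{224} \approx 3.067$)
$n \left(-4\right) \left(-3\right) \left(-2\right)^{2} + 7 = \frac{687 \left(-4\right) \left(-3\right) \left(-2\right)^{2}}{224} + 7 = \frac{687 \cdot 12 \cdot 4}{224} + 7 = \frac{687}{224} \cdot 48 + 7 = \frac{2061}{14} + 7 = \frac{2159}{14}$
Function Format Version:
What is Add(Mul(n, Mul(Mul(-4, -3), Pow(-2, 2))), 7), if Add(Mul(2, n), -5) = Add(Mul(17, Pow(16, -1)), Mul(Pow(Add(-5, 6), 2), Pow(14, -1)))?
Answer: Rational(2159, 14) ≈ 154.21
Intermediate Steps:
n = Rational(687, 224) (n = Add(Rational(5, 2), Mul(Rational(1, 2), Add(Mul(17, Pow(16, -1)), Mul(Pow(Add(-5, 6), 2), Pow(14, -1))))) = Add(Rational(5, 2), Mul(Rational(1, 2), Add(Mul(17, Rational(1, 16)), Mul(Pow(1, 2), Rational(1, 14))))) = Add(Rational(5, 2), Mul(Rational(1, 2), Add(Rational(17, 16), Mul(1, Rational(1, 14))))) = Add(Rational(5, 2), Mul(Rational(1, 2), Add(Rational(17, 16), Rational(1, 14)))) = Add(Rational(5, 2), Mul(Rational(1, 2), Rational(127, 112))) = Add(Rational(5, 2), Rational(127, 224)) = Rational(687, 224) ≈ 3.0670)
Add(Mul(n, Mul(Mul(-4, -3), Pow(-2, 2))), 7) = Add(Mul(Rational(687, 224), Mul(Mul(-4, -3), Pow(-2, 2))), 7) = Add(Mul(Rational(687, 224), Mul(12, 4)), 7) = Add(Mul(Rational(687, 224), 48), 7) = Add(Rational(2061, 14), 7) = Rational(2159, 14)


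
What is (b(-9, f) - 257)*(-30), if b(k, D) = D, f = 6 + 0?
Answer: 7530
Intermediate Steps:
f = 6
(b(-9, f) - 257)*(-30) = (6 - 257)*(-30) = -251*(-30) = 7530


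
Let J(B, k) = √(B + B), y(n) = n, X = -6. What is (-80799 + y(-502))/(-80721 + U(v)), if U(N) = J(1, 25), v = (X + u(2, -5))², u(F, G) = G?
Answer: 6562698021/6515879839 + 81301*√2/6515879839 ≈ 1.0072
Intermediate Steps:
v = 121 (v = (-6 - 5)² = (-11)² = 121)
J(B, k) = √2*√B (J(B, k) = √(2*B) = √2*√B)
U(N) = √2 (U(N) = √2*√1 = √2*1 = √2)
(-80799 + y(-502))/(-80721 + U(v)) = (-80799 - 502)/(-80721 + √2) = -81301/(-80721 + √2)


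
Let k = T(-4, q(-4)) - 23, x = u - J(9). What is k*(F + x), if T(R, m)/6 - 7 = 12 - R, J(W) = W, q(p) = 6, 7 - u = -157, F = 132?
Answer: 33005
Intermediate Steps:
u = 164 (u = 7 - 1*(-157) = 7 + 157 = 164)
T(R, m) = 114 - 6*R (T(R, m) = 42 + 6*(12 - R) = 42 + (72 - 6*R) = 114 - 6*R)
x = 155 (x = 164 - 1*9 = 164 - 9 = 155)
k = 115 (k = (114 - 6*(-4)) - 23 = (114 + 24) - 23 = 138 - 23 = 115)
k*(F + x) = 115*(132 + 155) = 115*287 = 33005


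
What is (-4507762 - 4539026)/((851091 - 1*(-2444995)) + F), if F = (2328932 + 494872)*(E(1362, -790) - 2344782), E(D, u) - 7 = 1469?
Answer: 4523394/3308516779969 ≈ 1.3672e-6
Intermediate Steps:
E(D, u) = 1476 (E(D, u) = 7 + 1469 = 1476)
F = -6617036856024 (F = (2328932 + 494872)*(1476 - 2344782) = 2823804*(-2343306) = -6617036856024)
(-4507762 - 4539026)/((851091 - 1*(-2444995)) + F) = (-4507762 - 4539026)/((851091 - 1*(-2444995)) - 6617036856024) = -9046788/((851091 + 2444995) - 6617036856024) = -9046788/(3296086 - 6617036856024) = -9046788/(-6617033559938) = -9046788*(-1/6617033559938) = 4523394/3308516779969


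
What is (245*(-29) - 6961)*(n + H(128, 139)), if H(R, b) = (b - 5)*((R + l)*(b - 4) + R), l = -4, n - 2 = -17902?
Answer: -31541767192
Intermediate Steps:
n = -17900 (n = 2 - 17902 = -17900)
H(R, b) = (-5 + b)*(R + (-4 + R)*(-4 + b)) (H(R, b) = (b - 5)*((R - 4)*(b - 4) + R) = (-5 + b)*((-4 + R)*(-4 + b) + R) = (-5 + b)*(R + (-4 + R)*(-4 + b)))
(245*(-29) - 6961)*(n + H(128, 139)) = (245*(-29) - 6961)*(-17900 + (-80 - 4*139² + 15*128 + 36*139 + 128*139² - 8*128*139)) = (-7105 - 6961)*(-17900 + (-80 - 4*19321 + 1920 + 5004 + 128*19321 - 142336)) = -14066*(-17900 + (-80 - 77284 + 1920 + 5004 + 2473088 - 142336)) = -14066*(-17900 + 2260312) = -14066*2242412 = -31541767192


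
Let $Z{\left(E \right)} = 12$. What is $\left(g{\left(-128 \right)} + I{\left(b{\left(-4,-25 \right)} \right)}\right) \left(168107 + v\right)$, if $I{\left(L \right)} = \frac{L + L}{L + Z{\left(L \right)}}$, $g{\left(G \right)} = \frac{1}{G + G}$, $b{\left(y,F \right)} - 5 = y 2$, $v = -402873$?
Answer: $\frac{60452245}{384} \approx 1.5743 \cdot 10^{5}$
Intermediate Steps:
$b{\left(y,F \right)} = 5 + 2 y$ ($b{\left(y,F \right)} = 5 + y 2 = 5 + 2 y$)
$g{\left(G \right)} = \frac{1}{2 G}$
$I{\left(L \right)} = \frac{2 L}{12 + L}$ ($I{\left(L \right)} = \frac{L + L}{L + 12} = \frac{2 L}{12 + L}$)
$\left(g{\left(-128 \right)} + I{\left(b{\left(-4,-25 \right)} \right)}\right) \left(168107 + v\right) = \left(\frac{1}{2 \left(-128\right)} + \frac{2 \left(5 + 2 \left(-4\right)\right)}{12 + \left(5 + 2 \left(-4\right)\right)}\right) \left(168107 - 402873\right) = \left(\frac{1}{2} \left(- \frac{1}{128}\right) + \frac{2 \left(5 - 8\right)}{12 + \left(5 - 8\right)}\right) \left(-234766\right) = \left(- \frac{1}{256} + 2 \left(-3\right) \frac{1}{12 - 3}\right) \left(-234766\right) = \left(- \frac{1}{256} + 2 \left(-3\right) \frac{1}{9}\right) \left(-234766\right) = \left(- \frac{1}{256} - \frac{2}{3}\right) \left(-234766\right) = \left(- \frac{515}{768}\right) \left(-234766\right) = \frac{60452245}{384}$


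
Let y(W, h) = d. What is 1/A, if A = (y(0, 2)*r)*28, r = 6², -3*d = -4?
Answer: 1/1344 ≈ 0.00074405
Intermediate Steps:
d = 4/3 (d = -⅓*(-4) = 4/3 ≈ 1.3333)
y(W, h) = 4/3
r = 36
A = 1344 (A = ((4/3)*36)*28 = 48*28 = 1344)
1/A = 1/1344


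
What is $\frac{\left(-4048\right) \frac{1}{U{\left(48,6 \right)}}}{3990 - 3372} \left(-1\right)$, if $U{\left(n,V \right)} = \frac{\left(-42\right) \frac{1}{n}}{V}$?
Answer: $- \frac{32384}{721} \approx -44.915$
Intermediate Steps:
$U{\left(n,V \right)} = - \frac{42}{V n}$
$\frac{\left(-4048\right) \frac{1}{U{\left(48,6 \right)}}}{3990 - 3372} \left(-1\right) = \frac{\left(-4048\right) \frac{1}{\left(-42\right) \frac{1}{6} \cdot \frac{1}{48}}}{3990 - 3372} \left(-1\right) = \frac{\left(-4048\right) \frac{1}{\left(-42\right) \frac{1}{6} \cdot \frac{1}{48}}}{618} \left(-1\right) = - \frac{4048}{- \frac{7}{48}} \cdot \frac{1}{618} \left(-1\right) = \left(-4048\right) \left(- \frac{48}{7}\right) \frac{1}{618} \left(-1\right) = \frac{194304}{7} \cdot \frac{1}{618} \left(-1\right) = \frac{32384}{721} \left(-1\right) = - \frac{32384}{721}$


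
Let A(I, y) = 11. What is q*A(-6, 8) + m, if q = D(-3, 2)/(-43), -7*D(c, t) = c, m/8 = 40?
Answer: 96287/301 ≈ 319.89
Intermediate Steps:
m = 320 (m = 8*40 = 320)
D(c, t) = -c/7
q = -3/301 (q = -⅐*(-3)/(-43) = (3/7)*(-1/43) = -3/301 ≈ -0.0099668)
q*A(-6, 8) + m = -3/301*11 + 320 = -33/301 + 320 = 96287/301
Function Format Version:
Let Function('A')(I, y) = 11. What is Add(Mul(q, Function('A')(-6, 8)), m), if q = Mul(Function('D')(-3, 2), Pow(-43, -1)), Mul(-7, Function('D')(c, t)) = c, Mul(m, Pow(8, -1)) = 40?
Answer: Rational(96287, 301) ≈ 319.89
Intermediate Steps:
m = 320 (m = Mul(8, 40) = 320)
Function('D')(c, t) = Mul(Rational(-1, 7), c)
q = Rational(-3, 301) (q = Mul(Mul(Rational(-1, 7), -3), Pow(-43, -1)) = Mul(Rational(3, 7), Rational(-1, 43)) = Rational(-3, 301) ≈ -0.0099668)
Add(Mul(q, Function('A')(-6, 8)), m) = Add(Mul(Rational(-3, 301), 11), 320) = Add(Rational(-33, 301), 320) = Rational(96287, 301)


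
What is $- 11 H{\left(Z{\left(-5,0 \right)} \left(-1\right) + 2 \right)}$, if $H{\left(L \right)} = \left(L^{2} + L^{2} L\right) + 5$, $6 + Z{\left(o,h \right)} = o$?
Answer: $-26081$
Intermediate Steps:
$Z{\left(o,h \right)} = -6 + o$
$H{\left(L \right)} = 5 + L^{2} + L^{3}$ ($H{\left(L \right)} = \left(L^{2} + L^{3}\right) + 5 = 5 + L^{2} + L^{3}$)
$- 11 H{\left(Z{\left(-5,0 \right)} \left(-1\right) + 2 \right)} = - 11 \left(5 + \left(\left(-6 - 5\right) \left(-1\right) + 2\right)^{2} + \left(\left(-6 - 5\right) \left(-1\right) + 2\right)^{3}\right) = - 11 \left(5 + \left(\left(-11\right) \left(-1\right) + 2\right)^{2} + \left(\left(-11\right) \left(-1\right) + 2\right)^{3}\right) = - 11 \left(5 + \left(11 + 2\right)^{2} + \left(11 + 2\right)^{3}\right) = - 11 \left(5 + 13^{2} + 13^{3}\right) = - 11 \left(5 + 169 + 2197\right) = \left(-11\right) 2371 = -26081$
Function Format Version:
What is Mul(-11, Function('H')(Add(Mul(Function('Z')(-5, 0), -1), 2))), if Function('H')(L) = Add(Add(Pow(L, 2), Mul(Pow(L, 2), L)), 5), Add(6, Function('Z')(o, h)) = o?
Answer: -26081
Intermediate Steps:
Function('Z')(o, h) = Add(-6, o)
Function('H')(L) = Add(5, Pow(L, 2), Pow(L, 3)) (Function('H')(L) = Add(Add(Pow(L, 2), Pow(L, 3)), 5) = Add(5, Pow(L, 2), Pow(L, 3)))
Mul(-11, Function('H')(Add(Mul(Function('Z')(-5, 0), -1), 2))) = Mul(-11, Add(5, Pow(Add(Mul(Add(-6, -5), -1), 2), 2), Pow(Add(Mul(Add(-6, -5), -1), 2), 3))) = Mul(-11, Add(5, Pow(Add(Mul(-11, -1), 2), 2), Pow(Add(Mul(-11, -1), 2), 3))) = Mul(-11, Add(5, Pow(Add(11, 2), 2), Pow(Add(11, 2), 3))) = Mul(-11, Add(5, Pow(13, 2), Pow(13, 3))) = Mul(-11, Add(5, 169, 2197)) = Mul(-11, 2371) = -26081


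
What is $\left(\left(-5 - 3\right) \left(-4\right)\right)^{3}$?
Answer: $32768$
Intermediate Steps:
$\left(\left(-5 - 3\right) \left(-4\right)\right)^{3} = \left(\left(-8\right) \left(-4\right)\right)^{3} = 32^{3} = 32768$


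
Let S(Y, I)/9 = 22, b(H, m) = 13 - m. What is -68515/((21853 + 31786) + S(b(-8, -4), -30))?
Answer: -68515/53837 ≈ -1.2726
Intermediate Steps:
S(Y, I) = 198 (S(Y, I) = 9*22 = 198)
-68515/((21853 + 31786) + S(b(-8, -4), -30)) = -68515/((21853 + 31786) + 198) = -68515/(53639 + 198) = -68515/53837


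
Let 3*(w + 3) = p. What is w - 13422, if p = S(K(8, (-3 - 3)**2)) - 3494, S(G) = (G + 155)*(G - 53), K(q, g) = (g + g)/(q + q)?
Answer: -68673/4 ≈ -17168.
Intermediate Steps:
K(q, g) = g/q (K(q, g) = (2*g)/((2*q)) = (2*g)*(1/(2*q)) = g/q)
S(G) = (-53 + G)*(155 + G) (S(G) = (155 + G)*(-53 + G) = (-53 + G)*(155 + G))
p = -44919/4 (p = (-8215 + ((-3 - 3)**2/8)**2 + 102*((-3 - 3)**2/8)) - 3494 = (-8215 + ((-6)**2*(1/8))**2 + 102*((-6)**2*(1/8))) - 3494 = (-8215 + (36*(1/8))**2 + 102*(36*(1/8))) - 3494 = (-8215 + (9/2)**2 + 102*(9/2)) - 3494 = (-8215 + 81/4 + 459) - 3494 = -30943/4 - 3494 = -44919/4 ≈ -11230.)
w = -14985/4 (w = -3 + (1/3)*(-44919/4) = -3 - 14973/4 = -14985/4 ≈ -3746.3)
w - 13422 = -14985/4 - 13422 = -68673/4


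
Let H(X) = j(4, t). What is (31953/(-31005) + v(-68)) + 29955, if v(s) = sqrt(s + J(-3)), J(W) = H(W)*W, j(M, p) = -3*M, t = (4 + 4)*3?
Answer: 309574274/10335 + 4*I*sqrt(2) ≈ 29954.0 + 5.6569*I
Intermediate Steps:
t = 24 (t = 8*3 = 24)
H(X) = -12 (H(X) = -3*4 = -12)
J(W) = -12*W
v(s) = sqrt(36 + s) (v(s) = sqrt(s - 12*(-3)) = sqrt(s + 36) = sqrt(36 + s))
(31953/(-31005) + v(-68)) + 29955 = (31953/(-31005) + sqrt(36 - 68)) + 29955 = (31953*(-1/31005) + sqrt(-32)) + 29955 = (-10651/10335 + 4*I*sqrt(2)) + 29955 = 309574274/10335 + 4*I*sqrt(2)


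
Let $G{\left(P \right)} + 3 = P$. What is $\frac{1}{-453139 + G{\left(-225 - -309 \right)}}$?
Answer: $- \frac{1}{453058} \approx -2.2072 \cdot 10^{-6}$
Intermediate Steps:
$G{\left(P \right)} = -3 + P$
$\frac{1}{-453139 + G{\left(-225 - -309 \right)}} = \frac{1}{-453139 - -81} = \frac{1}{-453139 + \left(-3 + \left(-225 + 309\right)\right)} = \frac{1}{-453139 + \left(-3 + 84\right)} = \frac{1}{-453139 + 81} = \frac{1}{-453058} = - \frac{1}{453058}$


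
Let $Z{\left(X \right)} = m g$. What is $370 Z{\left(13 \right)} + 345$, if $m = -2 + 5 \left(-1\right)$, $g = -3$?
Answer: $8115$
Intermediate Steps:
$m = -7$ ($m = -2 - 5 = -7$)
$Z{\left(X \right)} = 21$ ($Z{\left(X \right)} = \left(-7\right) \left(-3\right) = 21$)
$370 Z{\left(13 \right)} + 345 = 370 \cdot 21 + 345 = 7770 + 345 = 8115$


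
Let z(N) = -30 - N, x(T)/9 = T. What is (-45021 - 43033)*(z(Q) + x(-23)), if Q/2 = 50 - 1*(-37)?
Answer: 36190194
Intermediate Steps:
Q = 174 (Q = 2*(50 - 1*(-37)) = 2*(50 + 37) = 2*87 = 174)
x(T) = 9*T
(-45021 - 43033)*(z(Q) + x(-23)) = (-45021 - 43033)*((-30 - 1*174) + 9*(-23)) = -88054*((-30 - 174) - 207) = -88054*(-204 - 207) = -88054*(-411) = 36190194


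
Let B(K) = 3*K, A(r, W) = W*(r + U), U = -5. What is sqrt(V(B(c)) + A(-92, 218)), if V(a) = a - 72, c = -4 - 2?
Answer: 2*I*sqrt(5309) ≈ 145.73*I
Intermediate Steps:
c = -6
A(r, W) = W*(-5 + r) (A(r, W) = W*(r - 5) = W*(-5 + r))
V(a) = -72 + a
sqrt(V(B(c)) + A(-92, 218)) = sqrt((-72 + 3*(-6)) + 218*(-5 - 92)) = sqrt((-72 - 18) + 218*(-97)) = sqrt(-90 - 21146) = sqrt(-21236) = 2*I*sqrt(5309)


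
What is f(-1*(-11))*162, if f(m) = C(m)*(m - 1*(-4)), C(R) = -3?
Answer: -7290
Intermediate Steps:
f(m) = -12 - 3*m (f(m) = -3*(m - 1*(-4)) = -3*(m + 4) = -3*(4 + m) = -12 - 3*m)
f(-1*(-11))*162 = (-12 - (-3)*(-11))*162 = (-12 - 3*11)*162 = (-12 - 33)*162 = -45*162 = -7290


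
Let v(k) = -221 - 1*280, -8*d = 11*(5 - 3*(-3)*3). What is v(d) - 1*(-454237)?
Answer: 453736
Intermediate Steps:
d = -44 (d = -11*(5 - 3*(-3)*3)/8 = -11*(5 + 9*3)/8 = -11*(5 + 27)/8 = -11*32/8 = -1/8*352 = -44)
v(k) = -501 (v(k) = -221 - 280 = -501)
v(d) - 1*(-454237) = -501 - 1*(-454237) = -501 + 454237 = 453736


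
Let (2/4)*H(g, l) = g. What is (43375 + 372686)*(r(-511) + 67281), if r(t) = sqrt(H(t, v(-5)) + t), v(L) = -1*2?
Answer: 27993000141 + 416061*I*sqrt(1533) ≈ 2.7993e+10 + 1.629e+7*I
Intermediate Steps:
v(L) = -2
H(g, l) = 2*g
r(t) = sqrt(3)*sqrt(t) (r(t) = sqrt(2*t + t) = sqrt(3*t) = sqrt(3)*sqrt(t))
(43375 + 372686)*(r(-511) + 67281) = (43375 + 372686)*(sqrt(3)*sqrt(-511) + 67281) = 416061*(sqrt(3)*(I*sqrt(511)) + 67281) = 416061*(I*sqrt(1533) + 67281) = 416061*(67281 + I*sqrt(1533)) = 27993000141 + 416061*I*sqrt(1533)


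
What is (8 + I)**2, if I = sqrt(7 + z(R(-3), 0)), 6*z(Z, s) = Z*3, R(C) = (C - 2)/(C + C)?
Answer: (48 + sqrt(267))**2/36 ≈ 114.99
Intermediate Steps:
R(C) = (-2 + C)/(2*C) (R(C) = (-2 + C)/((2*C)) = (-2 + C)*(1/(2*C)) = (-2 + C)/(2*C))
z(Z, s) = Z/2 (z(Z, s) = (Z*3)/6 = (3*Z)/6 = Z/2)
I = sqrt(267)/6 (I = sqrt(7 + ((1/2)*(-2 - 3)/(-3))/2) = sqrt(7 + ((1/2)*(-1/3)*(-5))/2) = sqrt(7 + (1/2)*(5/6)) = sqrt(7 + 5/12) = sqrt(89/12) = sqrt(267)/6 ≈ 2.7234)
(8 + I)**2 = (8 + sqrt(267)/6)**2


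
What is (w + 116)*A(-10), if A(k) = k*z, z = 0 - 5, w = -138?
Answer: -1100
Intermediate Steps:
z = -5
A(k) = -5*k (A(k) = k*(-5) = -5*k)
(w + 116)*A(-10) = (-138 + 116)*(-5*(-10)) = -22*50 = -1100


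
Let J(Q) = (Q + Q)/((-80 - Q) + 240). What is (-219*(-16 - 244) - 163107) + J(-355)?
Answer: -10935343/103 ≈ -1.0617e+5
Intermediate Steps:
J(Q) = 2*Q/(160 - Q) (J(Q) = (2*Q)/(160 - Q) = 2*Q/(160 - Q))
(-219*(-16 - 244) - 163107) + J(-355) = (-219*(-16 - 244) - 163107) - 2*(-355)/(-160 - 355) = (-219*(-260) - 163107) - 2*(-355)/(-515) = (56940 - 163107) - 2*(-355)*(-1/515) = -106167 - 142/103 = -10935343/103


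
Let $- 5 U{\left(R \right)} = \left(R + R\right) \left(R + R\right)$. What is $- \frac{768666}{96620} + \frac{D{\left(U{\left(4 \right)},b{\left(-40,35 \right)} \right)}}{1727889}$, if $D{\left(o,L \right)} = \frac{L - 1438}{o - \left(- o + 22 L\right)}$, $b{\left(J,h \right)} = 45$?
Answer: $- \frac{843055522555684}{105970646180505} \approx -7.9556$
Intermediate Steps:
$U{\left(R \right)} = - \frac{4 R^{2}}{5}$ ($U{\left(R \right)} = - \frac{\left(R + R\right) \left(R + R\right)}{5} = - \frac{2 R 2 R}{5} = - \frac{4 R^{2}}{5}$)
$D{\left(o,L \right)} = \frac{-1438 + L}{- 22 L + 2 o}$
$- \frac{768666}{96620} + \frac{D{\left(U{\left(4 \right)},b{\left(-40,35 \right)} \right)}}{1727889} = - \frac{768666}{96620} + \frac{\frac{1}{2} \frac{1}{- \frac{\left(-4\right) 4^{2}}{5} + 11 \cdot 45} \left(1438 - 45\right)}{1727889} = \left(-768666\right) \frac{1}{96620} + \frac{1438 - 45}{2 \left(- \frac{\left(-4\right) 16}{5} + 495\right)} \frac{1}{1727889} = - \frac{384333}{48310} + \frac{1}{2} \frac{1}{\left(-1\right) \left(- \frac{64}{5}\right) + 495} \cdot 1393 \cdot \frac{1}{1727889} = - \frac{384333}{48310} + \frac{1}{2} \frac{1}{\frac{64}{5} + 495} \cdot 1393 \cdot \frac{1}{1727889} = - \frac{384333}{48310} + \frac{1}{2} \frac{1}{\frac{2539}{5}} \cdot 1393 \cdot \frac{1}{1727889} = - \frac{384333}{48310} + \frac{1}{2} \cdot \frac{5}{2539} \cdot 1393 \cdot \frac{1}{1727889} = - \frac{384333}{48310} + \frac{6965}{5078} \cdot \frac{1}{1727889} = - \frac{384333}{48310} + \frac{6965}{8774220342} = - \frac{843055522555684}{105970646180505}$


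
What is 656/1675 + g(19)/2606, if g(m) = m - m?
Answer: 656/1675 ≈ 0.39164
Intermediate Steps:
g(m) = 0
656/1675 + g(19)/2606 = 656/1675 + 0/2606 = 656*(1/1675) + 0*(1/2606) = 656/1675 + 0 = 656/1675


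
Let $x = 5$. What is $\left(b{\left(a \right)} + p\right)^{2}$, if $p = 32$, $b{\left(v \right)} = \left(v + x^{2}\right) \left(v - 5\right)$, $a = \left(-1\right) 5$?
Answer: $28224$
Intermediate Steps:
$a = -5$
$b{\left(v \right)} = \left(-5 + v\right) \left(25 + v\right)$ ($b{\left(v \right)} = \left(v + 5^{2}\right) \left(v - 5\right) = \left(v + 25\right) \left(-5 + v\right) = \left(25 + v\right) \left(-5 + v\right) = \left(-5 + v\right) \left(25 + v\right)$)
$\left(b{\left(a \right)} + p\right)^{2} = \left(\left(-125 + \left(-5\right)^{2} + 20 \left(-5\right)\right) + 32\right)^{2} = \left(\left(-125 + 25 - 100\right) + 32\right)^{2} = \left(-200 + 32\right)^{2} = \left(-168\right)^{2} = 28224$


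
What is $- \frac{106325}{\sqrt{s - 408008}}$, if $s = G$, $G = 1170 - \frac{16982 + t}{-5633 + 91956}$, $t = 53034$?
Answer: $\frac{21265 i \sqrt{3031624628920870}}{7023909338} \approx 166.7 i$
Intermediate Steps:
$G = \frac{100927894}{86323}$ ($G = 1170 - \frac{16982 + 53034}{-5633 + 91956} = 1170 - \frac{70016}{86323} = \frac{100927894}{86323} \approx 1169.2$)
$s = \frac{100927894}{86323} \approx 1169.2$
$- \frac{106325}{\sqrt{s - 408008}} = - \frac{106325}{\sqrt{\frac{100927894}{86323} - 408008}} = - \frac{106325}{\sqrt{- \frac{35119546690}{86323}}} = - \frac{106325}{\frac{1}{86323} i \sqrt{3031624628920870}} = - 106325 \left(- \frac{i \sqrt{3031624628920870}}{35119546690}\right) = \frac{21265 i \sqrt{3031624628920870}}{7023909338}$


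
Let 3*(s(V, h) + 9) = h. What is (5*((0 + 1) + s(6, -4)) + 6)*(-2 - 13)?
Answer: 610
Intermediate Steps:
s(V, h) = -9 + h/3
(5*((0 + 1) + s(6, -4)) + 6)*(-2 - 13) = (5*((0 + 1) + (-9 + (⅓)*(-4))) + 6)*(-2 - 13) = (5*(1 + (-9 - 4/3)) + 6)*(-15) = (5*(1 - 31/3) + 6)*(-15) = (5*(-28/3) + 6)*(-15) = (-140/3 + 6)*(-15) = -122/3*(-15) = 610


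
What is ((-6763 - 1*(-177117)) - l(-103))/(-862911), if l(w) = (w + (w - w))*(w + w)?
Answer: -49712/287637 ≈ -0.17283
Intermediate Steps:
l(w) = 2*w**2 (l(w) = (w + 0)*(2*w) = w*(2*w) = 2*w**2)
((-6763 - 1*(-177117)) - l(-103))/(-862911) = ((-6763 - 1*(-177117)) - 2*(-103)**2)/(-862911) = ((-6763 + 177117) - 2*10609)*(-1/862911) = (170354 - 1*21218)*(-1/862911) = (170354 - 21218)*(-1/862911) = 149136*(-1/862911) = -49712/287637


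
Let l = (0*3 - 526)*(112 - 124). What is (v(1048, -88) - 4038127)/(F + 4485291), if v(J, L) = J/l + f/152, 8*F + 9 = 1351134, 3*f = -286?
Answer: -484284550162/558166693923 ≈ -0.86763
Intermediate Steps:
f = -286/3 (f = (⅓)*(-286) = -286/3 ≈ -95.333)
l = 6312 (l = (0 - 526)*(-12) = -526*(-12) = 6312)
F = 1351125/8 (F = -9/8 + (⅛)*1351134 = -9/8 + 675567/4 = 1351125/8 ≈ 1.6889e+5)
v(J, L) = -143/228 + J/6312 (v(J, L) = J/6312 - 286/3/152 = J*(1/6312) - 286/3*1/152 = J/6312 - 143/228 = -143/228 + J/6312)
(v(1048, -88) - 4038127)/(F + 4485291) = ((-143/228 + (1/6312)*1048) - 4038127)/(1351125/8 + 4485291) = ((-143/228 + 131/789) - 4038127)/(37233453/8) = (-27653/59964 - 4038127)*(8/37233453) = -242142275081/59964*8/37233453 = -484284550162/558166693923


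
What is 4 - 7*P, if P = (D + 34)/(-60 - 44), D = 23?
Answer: 815/104 ≈ 7.8365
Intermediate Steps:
P = -57/104 (P = (23 + 34)/(-60 - 44) = 57/(-104) = 57*(-1/104) = -57/104 ≈ -0.54808)
4 - 7*P = 4 - 7*(-57/104) = 4 + 399/104 = 815/104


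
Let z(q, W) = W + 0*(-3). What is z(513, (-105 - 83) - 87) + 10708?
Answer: 10433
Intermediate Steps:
z(q, W) = W (z(q, W) = W + 0 = W)
z(513, (-105 - 83) - 87) + 10708 = ((-105 - 83) - 87) + 10708 = (-188 - 87) + 10708 = -275 + 10708 = 10433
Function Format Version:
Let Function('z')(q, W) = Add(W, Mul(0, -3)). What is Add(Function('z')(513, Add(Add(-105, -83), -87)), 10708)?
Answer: 10433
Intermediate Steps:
Function('z')(q, W) = W (Function('z')(q, W) = Add(W, 0) = W)
Add(Function('z')(513, Add(Add(-105, -83), -87)), 10708) = Add(Add(Add(-105, -83), -87), 10708) = Add(Add(-188, -87), 10708) = Add(-275, 10708) = 10433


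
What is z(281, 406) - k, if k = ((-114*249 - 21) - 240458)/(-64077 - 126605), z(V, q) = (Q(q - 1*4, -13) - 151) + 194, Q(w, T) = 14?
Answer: 10600009/190682 ≈ 55.590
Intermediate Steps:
z(V, q) = 57 (z(V, q) = (14 - 151) + 194 = -137 + 194 = 57)
k = 268865/190682 (k = ((-28386 - 21) - 240458)/(-190682) = (-28407 - 240458)*(-1/190682) = -268865*(-1/190682) = 268865/190682 ≈ 1.4100)
z(281, 406) - k = 57 - 1*268865/190682 = 57 - 268865/190682 = 10600009/190682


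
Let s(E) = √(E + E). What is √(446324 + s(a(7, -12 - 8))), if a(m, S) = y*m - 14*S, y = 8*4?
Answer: 2*√(111581 + 3*√7) ≈ 668.10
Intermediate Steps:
y = 32
a(m, S) = -14*S + 32*m (a(m, S) = 32*m - 14*S = -14*S + 32*m)
s(E) = √2*√E (s(E) = √(2*E) = √2*√E)
√(446324 + s(a(7, -12 - 8))) = √(446324 + √2*√(-14*(-12 - 8) + 32*7)) = √(446324 + √2*√(-14*(-20) + 224)) = √(446324 + √2*√(280 + 224)) = √(446324 + √2*√504) = √(446324 + √2*(6*√14)) = √(446324 + 12*√7)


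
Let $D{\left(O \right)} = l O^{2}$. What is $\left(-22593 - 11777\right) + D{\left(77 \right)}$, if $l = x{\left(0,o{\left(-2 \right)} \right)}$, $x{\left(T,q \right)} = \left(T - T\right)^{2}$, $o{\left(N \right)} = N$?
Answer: $-34370$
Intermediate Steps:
$x{\left(T,q \right)} = 0$ ($x{\left(T,q \right)} = 0^{2} = 0$)
$l = 0$
$D{\left(O \right)} = 0$ ($D{\left(O \right)} = 0 O^{2} = 0$)
$\left(-22593 - 11777\right) + D{\left(77 \right)} = \left(-22593 - 11777\right) + 0 = -34370 + 0 = -34370$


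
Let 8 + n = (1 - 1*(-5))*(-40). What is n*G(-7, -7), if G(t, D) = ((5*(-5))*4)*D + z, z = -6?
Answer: -172112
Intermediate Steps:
n = -248 (n = -8 + (1 - 1*(-5))*(-40) = -8 + (1 + 5)*(-40) = -8 + 6*(-40) = -8 - 240 = -248)
G(t, D) = -6 - 100*D (G(t, D) = ((5*(-5))*4)*D - 6 = (-25*4)*D - 6 = -100*D - 6 = -6 - 100*D)
n*G(-7, -7) = -248*(-6 - 100*(-7)) = -248*(-6 + 700) = -248*694 = -172112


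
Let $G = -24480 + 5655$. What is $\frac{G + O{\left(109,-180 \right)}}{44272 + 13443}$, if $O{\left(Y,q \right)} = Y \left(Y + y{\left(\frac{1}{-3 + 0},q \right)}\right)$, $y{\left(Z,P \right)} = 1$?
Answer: $- \frac{1367}{11543} \approx -0.11843$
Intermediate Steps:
$O{\left(Y,q \right)} = Y \left(1 + Y\right)$ ($O{\left(Y,q \right)} = Y \left(Y + 1\right) = Y \left(1 + Y\right)$)
$G = -18825$
$\frac{G + O{\left(109,-180 \right)}}{44272 + 13443} = \frac{-18825 + 109 \left(1 + 109\right)}{44272 + 13443} = \frac{-18825 + 109 \cdot 110}{57715} = \left(-18825 + 11990\right) \frac{1}{57715} = \left(-6835\right) \frac{1}{57715} = - \frac{1367}{11543}$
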